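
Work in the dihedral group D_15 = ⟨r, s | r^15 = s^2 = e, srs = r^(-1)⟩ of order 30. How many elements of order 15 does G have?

8

The elements of order 15 are: r, r^2, r^4, r^7, r^8, r^11, r^13, r^14.
That's 8.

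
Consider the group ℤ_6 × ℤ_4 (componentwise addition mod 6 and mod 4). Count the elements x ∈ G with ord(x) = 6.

An element (a,b) has order lcm(ord(a), ord(b)); count pairs with lcm equal to 6.
Enumerating gives 6 such elements.

6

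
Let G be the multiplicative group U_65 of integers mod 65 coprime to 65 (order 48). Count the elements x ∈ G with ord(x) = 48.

No element of G has order 48 (even though 48 | 48).

0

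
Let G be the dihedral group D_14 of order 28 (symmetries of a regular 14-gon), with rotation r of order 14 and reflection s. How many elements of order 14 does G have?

The elements of order 14 are: r, r^3, r^5, r^9, r^11, r^13.
That's 6.

6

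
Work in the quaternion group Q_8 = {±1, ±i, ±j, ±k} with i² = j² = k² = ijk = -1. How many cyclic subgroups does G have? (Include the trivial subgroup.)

Each element a generates a cyclic subgroup ⟨a⟩; distinct elements may generate the same one (a cyclic group of order d has φ(d) generators).
Cyclic subgroups by order — order 1: 1; order 2: 1; order 4: 3.
Total: 5.

5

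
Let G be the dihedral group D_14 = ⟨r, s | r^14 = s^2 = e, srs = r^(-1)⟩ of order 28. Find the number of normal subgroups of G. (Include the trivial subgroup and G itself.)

7

G has 28 subgroups. Checking conjugation-invariance by order — order 1: 1/1 normal; order 2: 1/15 normal; order 4: 0/7 normal; order 7: 1/1 normal; order 14: 3/3 normal; order 28: 1/1 normal.
Total normal subgroups: 7.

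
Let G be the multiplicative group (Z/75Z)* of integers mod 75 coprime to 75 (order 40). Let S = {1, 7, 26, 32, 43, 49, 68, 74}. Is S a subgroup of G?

Yes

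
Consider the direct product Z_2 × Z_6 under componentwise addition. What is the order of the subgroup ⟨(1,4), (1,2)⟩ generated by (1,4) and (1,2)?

|⟨(1,4)⟩| = 6 and |⟨(1,2)⟩| = 6, so |H| is a multiple of lcm(6, 6) = 6 and divides |G| = 12.
Closing under the operation: H = {(0,0), (0,2), (0,4), (1,0), (1,2), (1,4)}, so |H| = 6.

6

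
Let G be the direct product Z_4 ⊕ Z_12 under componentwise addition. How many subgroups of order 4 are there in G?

|G| = 48 and 4 | 48, so subgroups of order 4 are possible by Lagrange.
The subgroups of order 4 are: {(0,0), (0,3), (0,6), (0,9)}; {(0,0), (0,6), (2,0), (2,6)}; {(0,0), (0,6), (2,3), (2,9)}; {(0,0), (1,0), (2,0), (3,0)}; … (7 in all).
So G has 7 subgroups of order 4.

7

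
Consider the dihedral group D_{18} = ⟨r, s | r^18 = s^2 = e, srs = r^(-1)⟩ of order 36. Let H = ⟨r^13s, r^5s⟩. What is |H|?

|⟨r^13s⟩| = 2 and |⟨r^5s⟩| = 2, so |H| is a multiple of lcm(2, 2) = 2 and divides |G| = 36.
Closing under the operation: H = {e, r^2, r^4, r^6, r^8, r^10, r^12, r^14, r^16, rs, r^3s, r^5s, r^7s, r^9s, r^11s, r^13s, r^15s, r^17s}, so |H| = 18.

18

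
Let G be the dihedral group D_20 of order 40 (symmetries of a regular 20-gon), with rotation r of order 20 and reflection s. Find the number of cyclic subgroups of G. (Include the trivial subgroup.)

Group the elements of G by the cyclic subgroup they generate; each cyclic subgroup of order d accounts for φ(d) elements.
Cyclic subgroups by order — order 1: 1; order 2: 21; order 4: 1; order 5: 1; order 10: 1; order 20: 1.
Total: 26.

26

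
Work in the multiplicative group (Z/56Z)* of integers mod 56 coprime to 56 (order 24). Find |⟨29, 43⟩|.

4

|⟨29⟩| = 2 and |⟨43⟩| = 2, so |H| is a multiple of lcm(2, 2) = 2 and divides |G| = 24.
Closing under the operation: H = {1, 15, 29, 43}, so |H| = 4.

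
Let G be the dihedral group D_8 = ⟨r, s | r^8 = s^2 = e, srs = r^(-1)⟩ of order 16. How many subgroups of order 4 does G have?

|G| = 16 and 4 | 16, so subgroups of order 4 are possible by Lagrange.
The subgroups of order 4 are: {e, r^2, r^4, r^6}; {e, r^4, r^2s, r^6s}; {e, r^4, r^3s, r^7s}; {e, r^4, s, r^4s}; … (5 in all).
So G has 5 subgroups of order 4.

5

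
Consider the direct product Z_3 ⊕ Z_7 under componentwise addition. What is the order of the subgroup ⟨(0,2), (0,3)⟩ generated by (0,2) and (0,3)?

7

|⟨(0,2)⟩| = 7 and |⟨(0,3)⟩| = 7, so |H| is a multiple of lcm(7, 7) = 7 and divides |G| = 21.
Closing under the operation: H = {(0,0), (0,1), (0,2), (0,3), (0,4), (0,5), (0,6)}, so |H| = 7.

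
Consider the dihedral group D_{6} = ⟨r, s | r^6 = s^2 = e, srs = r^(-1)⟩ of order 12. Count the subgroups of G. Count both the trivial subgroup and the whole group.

16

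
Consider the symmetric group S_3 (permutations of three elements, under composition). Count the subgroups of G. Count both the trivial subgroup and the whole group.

6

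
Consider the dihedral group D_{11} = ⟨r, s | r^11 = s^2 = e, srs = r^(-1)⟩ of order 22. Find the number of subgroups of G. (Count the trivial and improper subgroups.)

|G| = 22, so by Lagrange every subgroup order divides 22. Divisors: 1, 2, 11, 22.
Subgroups by order — order 1: 1; order 2: 11; order 11: 1; order 22: 1.
Total: 1 + 11 + 1 + 1 = 14.

14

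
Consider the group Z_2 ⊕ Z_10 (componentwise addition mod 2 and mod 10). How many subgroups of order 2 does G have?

3

|G| = 20 and 2 | 20, so subgroups of order 2 are possible by Lagrange.
The subgroups of order 2 are: {(0,0), (0,5)}; {(0,0), (1,0)}; {(0,0), (1,5)}.
So G has 3 subgroups of order 2.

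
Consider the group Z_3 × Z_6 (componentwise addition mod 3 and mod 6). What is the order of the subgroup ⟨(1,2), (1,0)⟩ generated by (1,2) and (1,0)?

9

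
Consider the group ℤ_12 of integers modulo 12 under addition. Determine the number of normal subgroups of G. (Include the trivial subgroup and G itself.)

6

G is abelian, so every subgroup is normal.
G has 6 subgroups in total, hence 6 normal subgroups.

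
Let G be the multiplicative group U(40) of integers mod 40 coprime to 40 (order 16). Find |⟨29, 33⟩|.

|⟨29⟩| = 2 and |⟨33⟩| = 4, so |H| is a multiple of lcm(2, 4) = 4 and divides |G| = 16.
Closing under the operation: H = {1, 9, 13, 17, 21, 29, 33, 37}, so |H| = 8.

8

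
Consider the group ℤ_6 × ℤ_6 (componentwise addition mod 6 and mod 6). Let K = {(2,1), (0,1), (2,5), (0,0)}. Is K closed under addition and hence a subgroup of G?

No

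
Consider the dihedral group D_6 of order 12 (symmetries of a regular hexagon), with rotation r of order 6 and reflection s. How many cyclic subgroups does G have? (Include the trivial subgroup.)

10

Group the elements of G by the cyclic subgroup they generate; each cyclic subgroup of order d accounts for φ(d) elements.
Cyclic subgroups by order — order 1: 1; order 2: 7; order 3: 1; order 6: 1.
Total: 10.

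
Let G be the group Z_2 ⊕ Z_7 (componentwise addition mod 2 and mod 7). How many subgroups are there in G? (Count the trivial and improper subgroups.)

|G| = 14, so by Lagrange every subgroup order divides 14. Divisors: 1, 2, 7, 14.
Subgroups by order — order 1: 1; order 2: 1; order 7: 1; order 14: 1.
Total: 1 + 1 + 1 + 1 = 4.

4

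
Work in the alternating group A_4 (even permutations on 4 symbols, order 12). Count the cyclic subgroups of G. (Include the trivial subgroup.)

Group the elements of G by the cyclic subgroup they generate; each cyclic subgroup of order d accounts for φ(d) elements.
Cyclic subgroups by order — order 1: 1; order 2: 3; order 3: 4.
Total: 8.

8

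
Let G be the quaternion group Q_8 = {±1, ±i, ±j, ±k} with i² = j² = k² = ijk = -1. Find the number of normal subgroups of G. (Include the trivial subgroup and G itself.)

G has 6 subgroups. Checking conjugation-invariance by order — order 1: 1/1 normal; order 2: 1/1 normal; order 4: 3/3 normal; order 8: 1/1 normal.
Total normal subgroups: 6.

6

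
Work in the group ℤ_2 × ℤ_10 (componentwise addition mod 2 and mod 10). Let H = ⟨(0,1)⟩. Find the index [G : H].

|⟨(0,1)⟩| = 10 and |G| = 20.
By Lagrange, [G : H] = |G|/|H| = 20/10 = 2.

2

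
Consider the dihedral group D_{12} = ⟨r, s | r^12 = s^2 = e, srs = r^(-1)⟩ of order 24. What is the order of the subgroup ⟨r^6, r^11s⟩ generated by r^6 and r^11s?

4

|⟨r^6⟩| = 2 and |⟨r^11s⟩| = 2, so |H| is a multiple of lcm(2, 2) = 2 and divides |G| = 24.
Closing under the operation: H = {e, r^6, r^5s, r^11s}, so |H| = 4.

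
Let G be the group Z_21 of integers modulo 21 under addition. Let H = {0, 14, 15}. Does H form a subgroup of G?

No

14 ∈ H but its inverse 7 ∉ H, so H is not a subgroup.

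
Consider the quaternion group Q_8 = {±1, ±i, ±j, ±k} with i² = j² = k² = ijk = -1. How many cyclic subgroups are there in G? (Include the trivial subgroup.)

5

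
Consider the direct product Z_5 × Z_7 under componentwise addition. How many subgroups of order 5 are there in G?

1

|G| = 35 and 5 | 35, so subgroups of order 5 are possible by Lagrange.
The subgroups of order 5 are: {(0,0), (1,0), (2,0), (3,0), (4,0)}.
So G has 1 subgroup of order 5.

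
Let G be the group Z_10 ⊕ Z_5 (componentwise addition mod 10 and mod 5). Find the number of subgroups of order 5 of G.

6

|G| = 50 and 5 | 50, so subgroups of order 5 are possible by Lagrange.
The subgroups of order 5 are: {(0,0), (0,1), (0,2), (0,3), (0,4)}; {(0,0), (2,0), (4,0), (6,0), (8,0)}; {(0,0), (2,1), (4,2), (6,3), (8,4)}; {(0,0), (2,2), (4,4), (6,1), (8,3)}; … (6 in all).
So G has 6 subgroups of order 5.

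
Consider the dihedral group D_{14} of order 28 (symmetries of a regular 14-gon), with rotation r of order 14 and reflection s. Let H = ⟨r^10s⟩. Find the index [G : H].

|⟨r^10s⟩| = 2 and |G| = 28.
By Lagrange, [G : H] = |G|/|H| = 28/2 = 14.

14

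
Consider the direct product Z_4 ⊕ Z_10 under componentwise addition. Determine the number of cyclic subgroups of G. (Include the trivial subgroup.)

12

Each element a generates a cyclic subgroup ⟨a⟩; distinct elements may generate the same one (a cyclic group of order d has φ(d) generators).
Cyclic subgroups by order — order 1: 1; order 2: 3; order 4: 2; order 5: 1; order 10: 3; order 20: 2.
Total: 12.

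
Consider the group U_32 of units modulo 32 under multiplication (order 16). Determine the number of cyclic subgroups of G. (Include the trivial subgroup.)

Group the elements of G by the cyclic subgroup they generate; each cyclic subgroup of order d accounts for φ(d) elements.
Cyclic subgroups by order — order 1: 1; order 2: 3; order 4: 2; order 8: 2.
Total: 8.

8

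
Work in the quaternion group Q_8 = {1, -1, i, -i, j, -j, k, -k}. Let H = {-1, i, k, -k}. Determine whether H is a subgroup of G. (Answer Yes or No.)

The identity 1 ∉ H, so H is not a subgroup.

No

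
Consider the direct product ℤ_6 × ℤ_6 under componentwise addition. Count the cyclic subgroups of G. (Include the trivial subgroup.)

20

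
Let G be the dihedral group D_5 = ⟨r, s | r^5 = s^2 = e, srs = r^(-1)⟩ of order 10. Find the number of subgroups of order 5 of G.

1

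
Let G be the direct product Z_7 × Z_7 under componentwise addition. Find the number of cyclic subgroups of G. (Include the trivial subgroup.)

Each element a generates a cyclic subgroup ⟨a⟩; distinct elements may generate the same one (a cyclic group of order d has φ(d) generators).
Cyclic subgroups by order — order 1: 1; order 7: 8.
Total: 9.

9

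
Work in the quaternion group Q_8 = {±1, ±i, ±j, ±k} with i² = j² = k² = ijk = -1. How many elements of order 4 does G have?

6

The elements of order 4 are: i, -i, j, -j, k, -k.
That's 6.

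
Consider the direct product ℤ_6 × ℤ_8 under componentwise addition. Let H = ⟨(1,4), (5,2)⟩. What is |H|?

24

|⟨(1,4)⟩| = 6 and |⟨(5,2)⟩| = 12, so |H| is a multiple of lcm(6, 12) = 12 and divides |G| = 48.
Closing under the operation: H = {(0,0), (0,2), (0,4), (0,6), (1,0), (1,2), (1,4), (1,6), (2,0), (2,2), (2,4), (2,6), (3,0), (3,2), (3,4), (3,6), (4,0), (4,2), (4,4), (4,6), (5,0), (5,2), (5,4), (5,6)}, so |H| = 24.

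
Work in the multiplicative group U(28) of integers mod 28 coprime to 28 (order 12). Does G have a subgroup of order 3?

3 | 12. A subgroup of order 3 is {1, 9, 25}.

Yes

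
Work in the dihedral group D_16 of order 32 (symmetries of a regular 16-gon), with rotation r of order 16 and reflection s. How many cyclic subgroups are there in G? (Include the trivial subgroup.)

A cyclic subgroup of order d is generated by each of its φ(d) elements of order d, so the cyclic subgroups of order d number (#elements of order d)/φ(d).
Cyclic subgroups by order — order 1: 1; order 2: 17; order 4: 1; order 8: 1; order 16: 1.
Total: 21.

21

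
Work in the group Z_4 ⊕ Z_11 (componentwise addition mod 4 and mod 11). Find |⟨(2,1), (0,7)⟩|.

|⟨(2,1)⟩| = 22 and |⟨(0,7)⟩| = 11, so |H| is a multiple of lcm(22, 11) = 22 and divides |G| = 44.
Closing under the operation: H = {(0,0), (0,1), (0,2), (0,3), (0,4), (0,5), (0,6), (0,7), (0,8), (0,9), (0,10), (2,0), (2,1), (2,2), (2,3), (2,4), (2,5), (2,6), (2,7), (2,8), (2,9), (2,10)}, so |H| = 22.

22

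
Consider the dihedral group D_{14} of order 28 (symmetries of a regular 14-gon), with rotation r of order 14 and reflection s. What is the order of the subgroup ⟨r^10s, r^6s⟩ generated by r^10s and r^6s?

14

|⟨r^10s⟩| = 2 and |⟨r^6s⟩| = 2, so |H| is a multiple of lcm(2, 2) = 2 and divides |G| = 28.
Closing under the operation: H = {e, r^2, r^4, r^6, r^8, r^10, r^12, s, r^2s, r^4s, r^6s, r^8s, r^10s, r^12s}, so |H| = 14.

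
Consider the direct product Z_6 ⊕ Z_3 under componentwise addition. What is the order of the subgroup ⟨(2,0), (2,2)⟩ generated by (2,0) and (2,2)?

|⟨(2,0)⟩| = 3 and |⟨(2,2)⟩| = 3, so |H| is a multiple of lcm(3, 3) = 3 and divides |G| = 18.
Closing under the operation: H = {(0,0), (0,1), (0,2), (2,0), (2,1), (2,2), (4,0), (4,1), (4,2)}, so |H| = 9.

9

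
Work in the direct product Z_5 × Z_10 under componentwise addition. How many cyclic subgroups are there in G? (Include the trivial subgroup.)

14

A cyclic subgroup of order d is generated by each of its φ(d) elements of order d, so the cyclic subgroups of order d number (#elements of order d)/φ(d).
Cyclic subgroups by order — order 1: 1; order 2: 1; order 5: 6; order 10: 6.
Total: 14.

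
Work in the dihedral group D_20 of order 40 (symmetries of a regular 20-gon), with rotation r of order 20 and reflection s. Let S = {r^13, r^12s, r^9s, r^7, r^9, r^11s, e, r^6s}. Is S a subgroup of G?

No

r^9 ∈ S but its inverse r^11 ∉ S, so S is not a subgroup.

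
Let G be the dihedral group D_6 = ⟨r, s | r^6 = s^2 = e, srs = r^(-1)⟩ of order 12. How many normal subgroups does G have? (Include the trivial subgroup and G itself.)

G has 16 subgroups. Checking conjugation-invariance by order — order 1: 1/1 normal; order 2: 1/7 normal; order 3: 1/1 normal; order 4: 0/3 normal; order 6: 3/3 normal; order 12: 1/1 normal.
Total normal subgroups: 7.

7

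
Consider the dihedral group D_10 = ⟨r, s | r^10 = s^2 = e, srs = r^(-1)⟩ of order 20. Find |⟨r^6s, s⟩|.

|⟨r^6s⟩| = 2 and |⟨s⟩| = 2, so |H| is a multiple of lcm(2, 2) = 2 and divides |G| = 20.
Closing under the operation: H = {e, r^2, r^4, r^6, r^8, s, r^2s, r^4s, r^6s, r^8s}, so |H| = 10.

10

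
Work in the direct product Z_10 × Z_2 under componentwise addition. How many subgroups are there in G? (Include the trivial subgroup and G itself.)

10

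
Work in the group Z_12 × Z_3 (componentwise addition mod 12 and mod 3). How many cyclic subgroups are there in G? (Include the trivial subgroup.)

A cyclic subgroup of order d is generated by each of its φ(d) elements of order d, so the cyclic subgroups of order d number (#elements of order d)/φ(d).
Cyclic subgroups by order — order 1: 1; order 2: 1; order 3: 4; order 4: 1; order 6: 4; order 12: 4.
Total: 15.

15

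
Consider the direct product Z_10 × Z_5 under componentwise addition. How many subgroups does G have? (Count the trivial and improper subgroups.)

16

|G| = 50, so by Lagrange every subgroup order divides 50. Divisors: 1, 2, 5, 10, 25, 50.
Subgroups by order — order 1: 1; order 2: 1; order 5: 6; order 10: 6; order 25: 1; order 50: 1.
Total: 1 + 1 + 6 + 6 + 1 + 1 = 16.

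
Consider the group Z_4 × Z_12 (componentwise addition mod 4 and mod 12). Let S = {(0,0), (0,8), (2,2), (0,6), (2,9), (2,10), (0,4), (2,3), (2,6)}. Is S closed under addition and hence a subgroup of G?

|S| = 9 does not divide |G| = 48, so by Lagrange S is not a subgroup.

No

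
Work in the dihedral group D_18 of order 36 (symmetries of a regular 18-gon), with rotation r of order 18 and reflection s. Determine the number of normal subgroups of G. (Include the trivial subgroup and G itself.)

9

G has 45 subgroups. Checking conjugation-invariance by order — order 1: 1/1 normal; order 2: 1/19 normal; order 3: 1/1 normal; order 4: 0/9 normal; order 6: 1/7 normal; order 9: 1/1 normal; order 12: 0/3 normal; order 18: 3/3 normal; order 36: 1/1 normal.
Total normal subgroups: 9.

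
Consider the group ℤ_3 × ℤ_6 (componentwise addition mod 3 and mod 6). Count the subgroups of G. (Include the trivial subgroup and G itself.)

12

|G| = 18, so by Lagrange every subgroup order divides 18. Divisors: 1, 2, 3, 6, 9, 18.
Subgroups by order — order 1: 1; order 2: 1; order 3: 4; order 6: 4; order 9: 1; order 18: 1.
Total: 1 + 1 + 4 + 4 + 1 + 1 = 12.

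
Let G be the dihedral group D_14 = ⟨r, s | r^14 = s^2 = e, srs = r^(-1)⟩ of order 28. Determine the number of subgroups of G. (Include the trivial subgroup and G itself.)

28

|G| = 28, so by Lagrange every subgroup order divides 28. Divisors: 1, 2, 4, 7, 14, 28.
Subgroups by order — order 1: 1; order 2: 15; order 4: 7; order 7: 1; order 14: 3; order 28: 1.
Total: 1 + 15 + 7 + 1 + 3 + 1 = 28.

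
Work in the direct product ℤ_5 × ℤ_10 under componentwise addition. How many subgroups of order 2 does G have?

1

|G| = 50 and 2 | 50, so subgroups of order 2 are possible by Lagrange.
The subgroups of order 2 are: {(0,0), (0,5)}.
So G has 1 subgroup of order 2.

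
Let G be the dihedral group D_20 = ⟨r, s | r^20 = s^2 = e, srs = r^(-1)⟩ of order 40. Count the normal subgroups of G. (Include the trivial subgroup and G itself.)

9

G has 48 subgroups. Checking conjugation-invariance by order — order 1: 1/1 normal; order 2: 1/21 normal; order 4: 1/11 normal; order 5: 1/1 normal; order 8: 0/5 normal; order 10: 1/5 normal; order 20: 3/3 normal; order 40: 1/1 normal.
Total normal subgroups: 9.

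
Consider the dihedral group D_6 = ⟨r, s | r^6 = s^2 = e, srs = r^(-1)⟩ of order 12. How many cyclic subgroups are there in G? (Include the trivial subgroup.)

Each element a generates a cyclic subgroup ⟨a⟩; distinct elements may generate the same one (a cyclic group of order d has φ(d) generators).
Cyclic subgroups by order — order 1: 1; order 2: 7; order 3: 1; order 6: 1.
Total: 10.

10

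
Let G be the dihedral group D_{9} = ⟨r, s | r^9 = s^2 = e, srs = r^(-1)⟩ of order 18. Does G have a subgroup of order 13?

13 does not divide |G| = 18, so by Lagrange no subgroup of order 13 exists.

No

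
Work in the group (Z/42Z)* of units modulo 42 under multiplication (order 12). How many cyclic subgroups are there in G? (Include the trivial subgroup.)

8

Group the elements of G by the cyclic subgroup they generate; each cyclic subgroup of order d accounts for φ(d) elements.
Cyclic subgroups by order — order 1: 1; order 2: 3; order 3: 1; order 6: 3.
Total: 8.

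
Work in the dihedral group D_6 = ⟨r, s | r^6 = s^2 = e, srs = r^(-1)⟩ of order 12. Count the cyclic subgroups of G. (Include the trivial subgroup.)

10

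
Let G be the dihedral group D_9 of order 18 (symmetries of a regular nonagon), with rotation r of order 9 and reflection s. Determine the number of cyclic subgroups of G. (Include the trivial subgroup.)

Each element a generates a cyclic subgroup ⟨a⟩; distinct elements may generate the same one (a cyclic group of order d has φ(d) generators).
Cyclic subgroups by order — order 1: 1; order 2: 9; order 3: 1; order 9: 1.
Total: 12.

12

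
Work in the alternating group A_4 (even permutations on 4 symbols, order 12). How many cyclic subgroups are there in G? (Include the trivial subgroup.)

8

Group the elements of G by the cyclic subgroup they generate; each cyclic subgroup of order d accounts for φ(d) elements.
Cyclic subgroups by order — order 1: 1; order 2: 3; order 3: 4.
Total: 8.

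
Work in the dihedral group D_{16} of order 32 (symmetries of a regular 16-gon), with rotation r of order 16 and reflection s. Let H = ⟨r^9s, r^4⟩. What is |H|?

8

|⟨r^9s⟩| = 2 and |⟨r^4⟩| = 4, so |H| is a multiple of lcm(2, 4) = 4 and divides |G| = 32.
Closing under the operation: H = {e, r^4, r^8, r^12, rs, r^5s, r^9s, r^13s}, so |H| = 8.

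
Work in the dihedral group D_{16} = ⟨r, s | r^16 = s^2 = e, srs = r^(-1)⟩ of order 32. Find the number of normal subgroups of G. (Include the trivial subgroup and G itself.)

8

G has 36 subgroups. Checking conjugation-invariance by order — order 1: 1/1 normal; order 2: 1/17 normal; order 4: 1/9 normal; order 8: 1/5 normal; order 16: 3/3 normal; order 32: 1/1 normal.
Total normal subgroups: 8.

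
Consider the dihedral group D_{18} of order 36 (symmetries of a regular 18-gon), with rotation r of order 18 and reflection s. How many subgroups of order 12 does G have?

3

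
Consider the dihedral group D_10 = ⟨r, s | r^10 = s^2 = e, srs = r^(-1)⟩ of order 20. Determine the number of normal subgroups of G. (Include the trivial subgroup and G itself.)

7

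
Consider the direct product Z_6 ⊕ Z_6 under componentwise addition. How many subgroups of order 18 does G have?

|G| = 36 and 18 | 36, so subgroups of order 18 are possible by Lagrange.
The subgroups of order 18 are: {(0,0), (0,1), (0,2), (0,3), (0,4), (0,5), (2,0), (2,1), (2,2), (2,3), (2,4), (2,5), (4,0), (4,1), (4,2), (4,3), (4,4), (4,5)}; {(0,0), (0,2), (0,4), (1,0), (1,2), (1,4), (2,0), (2,2), (2,4), (3,0), (3,2), (3,4), (4,0), (4,2), (4,4), (5,0), (5,2), (5,4)}; {(0,0), (0,2), (0,4), (1,1), (1,3), (1,5), (2,0), (2,2), (2,4), (3,1), (3,3), (3,5), (4,0), (4,2), (4,4), (5,1), (5,3), (5,5)}.
So G has 3 subgroups of order 18.

3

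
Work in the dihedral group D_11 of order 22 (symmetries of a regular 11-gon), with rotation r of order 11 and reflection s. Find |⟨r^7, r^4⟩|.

|⟨r^7⟩| = 11 and |⟨r^4⟩| = 11, so |H| is a multiple of lcm(11, 11) = 11 and divides |G| = 22.
Closing under the operation: H = {e, r, r^2, r^3, r^4, r^5, r^6, r^7, r^8, r^9, r^10}, so |H| = 11.

11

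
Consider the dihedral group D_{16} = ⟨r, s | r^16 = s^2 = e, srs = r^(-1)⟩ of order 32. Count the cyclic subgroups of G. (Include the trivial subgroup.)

21

Each element a generates a cyclic subgroup ⟨a⟩; distinct elements may generate the same one (a cyclic group of order d has φ(d) generators).
Cyclic subgroups by order — order 1: 1; order 2: 17; order 4: 1; order 8: 1; order 16: 1.
Total: 21.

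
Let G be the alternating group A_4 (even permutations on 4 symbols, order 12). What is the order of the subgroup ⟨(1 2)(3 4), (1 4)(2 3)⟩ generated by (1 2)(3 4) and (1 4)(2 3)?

4

|⟨(1 2)(3 4)⟩| = 2 and |⟨(1 4)(2 3)⟩| = 2, so |H| is a multiple of lcm(2, 2) = 2 and divides |G| = 12.
Closing under the operation: H = {e, (1 2)(3 4), (1 3)(2 4), (1 4)(2 3)}, so |H| = 4.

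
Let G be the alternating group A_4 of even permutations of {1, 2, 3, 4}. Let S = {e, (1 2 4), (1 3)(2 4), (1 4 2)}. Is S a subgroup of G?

Closure fails: (1 2 4) ∘ (1 3)(2 4) = (1 3 2) ∉ S. So S is not a subgroup.

No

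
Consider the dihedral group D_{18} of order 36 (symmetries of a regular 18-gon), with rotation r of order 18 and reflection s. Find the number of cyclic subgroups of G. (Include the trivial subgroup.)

24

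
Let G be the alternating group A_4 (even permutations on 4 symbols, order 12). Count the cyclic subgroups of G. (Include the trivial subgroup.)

8

A cyclic subgroup of order d is generated by each of its φ(d) elements of order d, so the cyclic subgroups of order d number (#elements of order d)/φ(d).
Cyclic subgroups by order — order 1: 1; order 2: 3; order 3: 4.
Total: 8.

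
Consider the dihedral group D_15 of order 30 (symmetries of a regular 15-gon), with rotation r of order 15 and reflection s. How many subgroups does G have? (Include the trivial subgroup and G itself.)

|G| = 30, so by Lagrange every subgroup order divides 30. Divisors: 1, 2, 3, 5, 6, 10, 15, 30.
Subgroups by order — order 1: 1; order 2: 15; order 3: 1; order 5: 1; order 6: 5; order 10: 3; order 15: 1; order 30: 1.
Total: 1 + 15 + 1 + 1 + 5 + 3 + 1 + 1 = 28.

28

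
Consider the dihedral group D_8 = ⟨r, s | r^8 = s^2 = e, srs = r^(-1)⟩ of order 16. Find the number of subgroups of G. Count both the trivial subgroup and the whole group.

19

|G| = 16, so by Lagrange every subgroup order divides 16. Divisors: 1, 2, 4, 8, 16.
Subgroups by order — order 1: 1; order 2: 9; order 4: 5; order 8: 3; order 16: 1.
Total: 1 + 9 + 5 + 3 + 1 = 19.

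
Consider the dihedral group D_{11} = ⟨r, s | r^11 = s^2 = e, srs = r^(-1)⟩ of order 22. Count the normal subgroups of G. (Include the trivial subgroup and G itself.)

G has 14 subgroups. Checking conjugation-invariance by order — order 1: 1/1 normal; order 2: 0/11 normal; order 11: 1/1 normal; order 22: 1/1 normal.
Total normal subgroups: 3.

3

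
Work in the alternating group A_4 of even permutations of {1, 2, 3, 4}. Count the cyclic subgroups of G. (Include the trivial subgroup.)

Each element a generates a cyclic subgroup ⟨a⟩; distinct elements may generate the same one (a cyclic group of order d has φ(d) generators).
Cyclic subgroups by order — order 1: 1; order 2: 3; order 3: 4.
Total: 8.

8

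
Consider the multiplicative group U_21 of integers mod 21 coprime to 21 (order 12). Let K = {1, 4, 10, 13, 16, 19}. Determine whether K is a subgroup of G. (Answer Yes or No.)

|K| = 6 divides |G| = 12, consistent with Lagrange.
K contains the identity, every element's inverse is in K, and K is closed under ·: it is a subgroup.
In fact K = ⟨19⟩.

Yes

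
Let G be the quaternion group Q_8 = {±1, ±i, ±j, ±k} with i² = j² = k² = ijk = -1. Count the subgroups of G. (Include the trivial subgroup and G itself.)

|G| = 8, so by Lagrange every subgroup order divides 8. Divisors: 1, 2, 4, 8.
Subgroups by order — order 1: 1; order 2: 1; order 4: 3; order 8: 1.
Total: 1 + 1 + 3 + 1 = 6.

6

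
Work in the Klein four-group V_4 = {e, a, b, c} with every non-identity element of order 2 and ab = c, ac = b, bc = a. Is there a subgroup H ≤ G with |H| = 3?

No

3 does not divide |G| = 4, so by Lagrange no subgroup of order 3 exists.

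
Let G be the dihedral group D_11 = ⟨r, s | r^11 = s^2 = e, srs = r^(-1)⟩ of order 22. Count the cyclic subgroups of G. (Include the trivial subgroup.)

13

Each element a generates a cyclic subgroup ⟨a⟩; distinct elements may generate the same one (a cyclic group of order d has φ(d) generators).
Cyclic subgroups by order — order 1: 1; order 2: 11; order 11: 1.
Total: 13.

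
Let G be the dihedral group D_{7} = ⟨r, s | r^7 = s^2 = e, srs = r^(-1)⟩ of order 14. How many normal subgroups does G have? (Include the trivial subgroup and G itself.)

3

G has 10 subgroups. Checking conjugation-invariance by order — order 1: 1/1 normal; order 2: 0/7 normal; order 7: 1/1 normal; order 14: 1/1 normal.
Total normal subgroups: 3.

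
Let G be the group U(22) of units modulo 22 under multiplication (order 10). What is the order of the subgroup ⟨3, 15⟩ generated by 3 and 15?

5

|⟨3⟩| = 5 and |⟨15⟩| = 5, so |H| is a multiple of lcm(5, 5) = 5 and divides |G| = 10.
Closing under the operation: H = {1, 3, 5, 9, 15}, so |H| = 5.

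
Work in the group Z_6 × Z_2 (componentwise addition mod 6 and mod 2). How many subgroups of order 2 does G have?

|G| = 12 and 2 | 12, so subgroups of order 2 are possible by Lagrange.
The subgroups of order 2 are: {(0,0), (0,1)}; {(0,0), (3,0)}; {(0,0), (3,1)}.
So G has 3 subgroups of order 2.

3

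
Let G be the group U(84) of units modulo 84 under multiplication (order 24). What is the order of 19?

Compute successive powers of 19 mod 84: 19, 25, 55, 37, 31, 1; 19^6 ≡ 1 (mod 84).
So |⟨19⟩| = 6.

6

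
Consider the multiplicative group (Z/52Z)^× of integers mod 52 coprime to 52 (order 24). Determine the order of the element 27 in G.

2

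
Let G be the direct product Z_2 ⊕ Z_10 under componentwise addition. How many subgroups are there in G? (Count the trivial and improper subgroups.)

10

|G| = 20, so by Lagrange every subgroup order divides 20. Divisors: 1, 2, 4, 5, 10, 20.
Subgroups by order — order 1: 1; order 2: 3; order 4: 1; order 5: 1; order 10: 3; order 20: 1.
Total: 1 + 3 + 1 + 1 + 3 + 1 = 10.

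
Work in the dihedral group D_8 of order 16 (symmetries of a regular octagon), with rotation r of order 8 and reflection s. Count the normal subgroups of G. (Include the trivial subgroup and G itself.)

7

G has 19 subgroups. Checking conjugation-invariance by order — order 1: 1/1 normal; order 2: 1/9 normal; order 4: 1/5 normal; order 8: 3/3 normal; order 16: 1/1 normal.
Total normal subgroups: 7.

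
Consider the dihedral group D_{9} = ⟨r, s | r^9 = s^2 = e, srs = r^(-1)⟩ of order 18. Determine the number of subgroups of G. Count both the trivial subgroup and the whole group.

|G| = 18, so by Lagrange every subgroup order divides 18. Divisors: 1, 2, 3, 6, 9, 18.
Subgroups by order — order 1: 1; order 2: 9; order 3: 1; order 6: 3; order 9: 1; order 18: 1.
Total: 1 + 9 + 1 + 3 + 1 + 1 = 16.

16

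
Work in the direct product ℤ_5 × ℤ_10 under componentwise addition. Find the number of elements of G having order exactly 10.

An element (a,b) has order lcm(ord(a), ord(b)); count pairs with lcm equal to 10.
Enumerating gives 24 such elements.

24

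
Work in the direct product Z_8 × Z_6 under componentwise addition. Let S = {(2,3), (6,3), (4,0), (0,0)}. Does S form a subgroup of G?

|S| = 4 divides |G| = 48, consistent with Lagrange.
S contains the identity, every element's inverse is in S, and S is closed under +: it is a subgroup.
In fact S = ⟨(2,3)⟩.

Yes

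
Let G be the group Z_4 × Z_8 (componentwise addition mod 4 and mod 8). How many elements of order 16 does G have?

0

An element (a,b) has order lcm(ord(a), ord(b)); count pairs with lcm equal to 16.
Enumerating gives 0 such elements.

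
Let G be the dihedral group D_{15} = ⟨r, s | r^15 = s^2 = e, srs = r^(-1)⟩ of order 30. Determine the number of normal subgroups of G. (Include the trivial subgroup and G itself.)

G has 28 subgroups. Checking conjugation-invariance by order — order 1: 1/1 normal; order 2: 0/15 normal; order 3: 1/1 normal; order 5: 1/1 normal; order 6: 0/5 normal; order 10: 0/3 normal; order 15: 1/1 normal; order 30: 1/1 normal.
Total normal subgroups: 5.

5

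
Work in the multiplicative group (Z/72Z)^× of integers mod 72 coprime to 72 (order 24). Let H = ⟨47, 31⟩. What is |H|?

12

|⟨47⟩| = 6 and |⟨31⟩| = 6, so |H| is a multiple of lcm(6, 6) = 6 and divides |G| = 24.
Closing under the operation: H = {1, 7, 17, 23, 25, 31, 41, 47, 49, 55, 65, 71}, so |H| = 12.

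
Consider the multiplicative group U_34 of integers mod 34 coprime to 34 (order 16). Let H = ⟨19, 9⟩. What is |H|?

|⟨19⟩| = 8 and |⟨9⟩| = 8, so |H| is a multiple of lcm(8, 8) = 8 and divides |G| = 16.
Closing under the operation: H = {1, 9, 13, 15, 19, 21, 25, 33}, so |H| = 8.

8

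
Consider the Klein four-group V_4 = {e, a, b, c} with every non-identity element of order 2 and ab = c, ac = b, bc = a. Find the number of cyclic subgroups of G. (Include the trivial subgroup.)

4

Group the elements of G by the cyclic subgroup they generate; each cyclic subgroup of order d accounts for φ(d) elements.
Cyclic subgroups by order — order 1: 1; order 2: 3.
Total: 4.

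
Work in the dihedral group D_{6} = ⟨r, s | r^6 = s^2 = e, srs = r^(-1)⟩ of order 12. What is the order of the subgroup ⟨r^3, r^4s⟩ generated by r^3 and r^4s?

4

|⟨r^3⟩| = 2 and |⟨r^4s⟩| = 2, so |H| is a multiple of lcm(2, 2) = 2 and divides |G| = 12.
Closing under the operation: H = {e, r^3, rs, r^4s}, so |H| = 4.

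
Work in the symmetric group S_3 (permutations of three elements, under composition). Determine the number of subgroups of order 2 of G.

3

|G| = 6 and 2 | 6, so subgroups of order 2 are possible by Lagrange.
The subgroups of order 2 are: {e, (1 2)}; {e, (1 3)}; {e, (2 3)}.
So G has 3 subgroups of order 2.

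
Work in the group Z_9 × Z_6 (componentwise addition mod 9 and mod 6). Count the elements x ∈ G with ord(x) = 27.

0

An element (a,b) has order lcm(ord(a), ord(b)); count pairs with lcm equal to 27.
Enumerating gives 0 such elements.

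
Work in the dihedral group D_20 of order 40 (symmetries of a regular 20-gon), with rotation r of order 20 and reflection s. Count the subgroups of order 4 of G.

11

|G| = 40 and 4 | 40, so subgroups of order 4 are possible by Lagrange.
The subgroups of order 4 are: {e, r^10, s, r^10s}; {e, r^10, rs, r^11s}; {e, r^10, r^2s, r^12s}; {e, r^10, r^3s, r^13s}; … (11 in all).
So G has 11 subgroups of order 4.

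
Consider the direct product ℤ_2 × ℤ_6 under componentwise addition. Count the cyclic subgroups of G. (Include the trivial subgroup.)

8

Each element a generates a cyclic subgroup ⟨a⟩; distinct elements may generate the same one (a cyclic group of order d has φ(d) generators).
Cyclic subgroups by order — order 1: 1; order 2: 3; order 3: 1; order 6: 3.
Total: 8.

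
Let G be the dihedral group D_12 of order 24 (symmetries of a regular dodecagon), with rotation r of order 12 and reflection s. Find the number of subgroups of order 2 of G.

13

|G| = 24 and 2 | 24, so subgroups of order 2 are possible by Lagrange.
The subgroups of order 2 are: {e, r^10s}; {e, r^11s}; {e, r^2s}; {e, r^3s}; … (13 in all).
So G has 13 subgroups of order 2.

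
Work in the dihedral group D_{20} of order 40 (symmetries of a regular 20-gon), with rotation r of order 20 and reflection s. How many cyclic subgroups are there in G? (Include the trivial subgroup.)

26

Group the elements of G by the cyclic subgroup they generate; each cyclic subgroup of order d accounts for φ(d) elements.
Cyclic subgroups by order — order 1: 1; order 2: 21; order 4: 1; order 5: 1; order 10: 1; order 20: 1.
Total: 26.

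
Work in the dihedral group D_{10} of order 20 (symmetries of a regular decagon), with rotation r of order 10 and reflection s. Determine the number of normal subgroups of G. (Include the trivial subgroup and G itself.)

7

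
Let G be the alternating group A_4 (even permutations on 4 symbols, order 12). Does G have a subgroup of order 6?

6 | 12, so Lagrange does not rule it out; but checking all subgroups of G, none has order 6.
(A_4 is the standard example that the converse of Lagrange fails.)

No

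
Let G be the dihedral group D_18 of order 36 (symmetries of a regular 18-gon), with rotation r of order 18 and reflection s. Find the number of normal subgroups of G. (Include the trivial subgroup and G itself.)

9

G has 45 subgroups. Checking conjugation-invariance by order — order 1: 1/1 normal; order 2: 1/19 normal; order 3: 1/1 normal; order 4: 0/9 normal; order 6: 1/7 normal; order 9: 1/1 normal; order 12: 0/3 normal; order 18: 3/3 normal; order 36: 1/1 normal.
Total normal subgroups: 9.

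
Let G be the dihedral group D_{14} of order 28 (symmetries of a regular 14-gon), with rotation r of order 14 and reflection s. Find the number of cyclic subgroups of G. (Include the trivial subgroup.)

Group the elements of G by the cyclic subgroup they generate; each cyclic subgroup of order d accounts for φ(d) elements.
Cyclic subgroups by order — order 1: 1; order 2: 15; order 7: 1; order 14: 1.
Total: 18.

18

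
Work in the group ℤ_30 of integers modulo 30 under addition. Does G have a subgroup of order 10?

10 | 30. A subgroup of order 10 is {0, 3, 6, 9, 12, 15, 18, 21, 24, 27}.

Yes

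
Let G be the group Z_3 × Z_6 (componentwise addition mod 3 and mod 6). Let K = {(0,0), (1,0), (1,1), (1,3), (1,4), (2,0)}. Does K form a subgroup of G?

No

(1,3) ∈ K but its inverse (2,3) ∉ K, so K is not a subgroup.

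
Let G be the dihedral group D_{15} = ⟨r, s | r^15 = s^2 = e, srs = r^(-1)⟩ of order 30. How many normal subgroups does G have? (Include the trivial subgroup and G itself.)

5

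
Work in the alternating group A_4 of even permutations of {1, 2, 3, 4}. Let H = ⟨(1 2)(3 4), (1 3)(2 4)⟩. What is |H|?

4

|⟨(1 2)(3 4)⟩| = 2 and |⟨(1 3)(2 4)⟩| = 2, so |H| is a multiple of lcm(2, 2) = 2 and divides |G| = 12.
Closing under the operation: H = {e, (1 2)(3 4), (1 3)(2 4), (1 4)(2 3)}, so |H| = 4.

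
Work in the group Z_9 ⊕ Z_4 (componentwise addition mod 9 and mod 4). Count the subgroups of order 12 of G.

1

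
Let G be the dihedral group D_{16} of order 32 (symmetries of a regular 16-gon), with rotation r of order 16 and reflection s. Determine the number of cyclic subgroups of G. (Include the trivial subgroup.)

Group the elements of G by the cyclic subgroup they generate; each cyclic subgroup of order d accounts for φ(d) elements.
Cyclic subgroups by order — order 1: 1; order 2: 17; order 4: 1; order 8: 1; order 16: 1.
Total: 21.

21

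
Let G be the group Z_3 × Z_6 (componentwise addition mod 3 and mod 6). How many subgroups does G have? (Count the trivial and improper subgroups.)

|G| = 18, so by Lagrange every subgroup order divides 18. Divisors: 1, 2, 3, 6, 9, 18.
Subgroups by order — order 1: 1; order 2: 1; order 3: 4; order 6: 4; order 9: 1; order 18: 1.
Total: 1 + 1 + 4 + 4 + 1 + 1 = 12.

12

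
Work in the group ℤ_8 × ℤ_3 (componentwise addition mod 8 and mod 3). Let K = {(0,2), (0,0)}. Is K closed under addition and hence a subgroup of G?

(0,2) ∈ K but its inverse (0,1) ∉ K, so K is not a subgroup.

No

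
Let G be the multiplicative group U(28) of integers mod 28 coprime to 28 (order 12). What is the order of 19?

6

Compute successive powers of 19 mod 28: 19, 25, 27, 9, 3, 1; 19^6 ≡ 1 (mod 28).
So |⟨19⟩| = 6.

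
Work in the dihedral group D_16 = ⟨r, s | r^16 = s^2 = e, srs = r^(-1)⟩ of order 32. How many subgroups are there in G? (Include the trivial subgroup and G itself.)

36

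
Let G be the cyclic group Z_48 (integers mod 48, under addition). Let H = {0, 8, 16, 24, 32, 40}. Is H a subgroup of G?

Yes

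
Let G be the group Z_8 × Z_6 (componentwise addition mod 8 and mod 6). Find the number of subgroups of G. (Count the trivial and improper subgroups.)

22

|G| = 48, so by Lagrange every subgroup order divides 48. Divisors: 1, 2, 3, 4, 6, 8, 12, 16, 24, 48.
Subgroups by order — order 1: 1; order 2: 3; order 3: 1; order 4: 3; order 6: 3; order 8: 3; order 12: 3; order 16: 1; order 24: 3; order 48: 1.
Total: 1 + 3 + 1 + 3 + 3 + 3 + 3 + 1 + 3 + 1 = 22.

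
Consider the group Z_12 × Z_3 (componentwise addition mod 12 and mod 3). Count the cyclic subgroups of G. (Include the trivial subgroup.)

15

Group the elements of G by the cyclic subgroup they generate; each cyclic subgroup of order d accounts for φ(d) elements.
Cyclic subgroups by order — order 1: 1; order 2: 1; order 3: 4; order 4: 1; order 6: 4; order 12: 4.
Total: 15.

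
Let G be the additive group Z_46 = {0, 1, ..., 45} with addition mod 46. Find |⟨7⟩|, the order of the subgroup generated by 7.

46

In Z_46, the order of an element a is n/gcd(a, n).
gcd(7, 46) = 1, so |⟨7⟩| = 46/1 = 46.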